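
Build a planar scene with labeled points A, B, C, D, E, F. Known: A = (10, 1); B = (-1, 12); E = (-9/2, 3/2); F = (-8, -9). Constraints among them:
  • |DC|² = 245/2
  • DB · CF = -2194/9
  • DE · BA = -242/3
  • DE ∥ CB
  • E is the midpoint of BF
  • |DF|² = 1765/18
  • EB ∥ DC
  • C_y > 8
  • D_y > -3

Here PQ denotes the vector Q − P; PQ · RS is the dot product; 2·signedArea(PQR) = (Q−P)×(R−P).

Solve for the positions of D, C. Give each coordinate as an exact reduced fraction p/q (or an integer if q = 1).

C = (8/3, 25/3)
D = (-5/6, -13/6)

1. D_x = -5/6  [line -11·x + 11·y + 44/3 = 0 ∩ |DF|² = 1765/18]
2. D_y = -13/6  [line -11·x + 11·y + 44/3 = 0 ∩ |DF|² = 1765/18]
   → D = (-5/6, -13/6)
3. C_x = 8/3  [DB · CF = -2194/9 ∩ DE ∥ CB]
4. C_y = 25/3  [DB · CF = -2194/9 ∩ DE ∥ CB]
   → C = (8/3, 25/3)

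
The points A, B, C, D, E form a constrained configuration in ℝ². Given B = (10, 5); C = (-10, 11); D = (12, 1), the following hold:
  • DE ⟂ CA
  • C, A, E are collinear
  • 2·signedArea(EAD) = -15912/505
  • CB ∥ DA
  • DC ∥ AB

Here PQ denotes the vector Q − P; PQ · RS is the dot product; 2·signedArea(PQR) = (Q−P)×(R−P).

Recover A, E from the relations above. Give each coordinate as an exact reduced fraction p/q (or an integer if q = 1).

1. A_x = 32  [DC ∥ AB ∩ CB ∥ DA]
2. A_y = -5  [DC ∥ AB ∩ CB ∥ DA]
   → A = (32, -5)
3. E_x = 6332/505  [C, A, E are collinear ∩ DE ⟂ CA]
4. E_y = 1219/505  [C, A, E are collinear ∩ DE ⟂ CA]
   → E = (6332/505, 1219/505)

A = (32, -5)
E = (6332/505, 1219/505)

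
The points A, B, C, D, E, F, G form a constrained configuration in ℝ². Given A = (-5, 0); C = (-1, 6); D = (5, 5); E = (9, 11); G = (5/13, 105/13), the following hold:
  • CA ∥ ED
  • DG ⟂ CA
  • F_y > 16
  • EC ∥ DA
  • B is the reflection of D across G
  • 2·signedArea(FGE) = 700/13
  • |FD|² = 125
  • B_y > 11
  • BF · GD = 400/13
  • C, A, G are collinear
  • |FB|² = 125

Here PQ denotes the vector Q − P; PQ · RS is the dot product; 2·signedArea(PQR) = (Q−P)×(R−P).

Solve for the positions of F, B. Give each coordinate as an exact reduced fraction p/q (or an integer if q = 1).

1. F_x = 75/13  [line -38/13·x + 112/13·y + -1590/13 = 0 ∩ |FD|² = 125]
2. F_y = 210/13  [line -38/13·x + 112/13·y + -1590/13 = 0 ∩ |FD|² = 125]
   → F = (75/13, 210/13)
3. B_x = -55/13  [B is the reflection of D across G]
4. B_y = 145/13  [B is the reflection of D across G]
   → B = (-55/13, 145/13)

B = (-55/13, 145/13)
F = (75/13, 210/13)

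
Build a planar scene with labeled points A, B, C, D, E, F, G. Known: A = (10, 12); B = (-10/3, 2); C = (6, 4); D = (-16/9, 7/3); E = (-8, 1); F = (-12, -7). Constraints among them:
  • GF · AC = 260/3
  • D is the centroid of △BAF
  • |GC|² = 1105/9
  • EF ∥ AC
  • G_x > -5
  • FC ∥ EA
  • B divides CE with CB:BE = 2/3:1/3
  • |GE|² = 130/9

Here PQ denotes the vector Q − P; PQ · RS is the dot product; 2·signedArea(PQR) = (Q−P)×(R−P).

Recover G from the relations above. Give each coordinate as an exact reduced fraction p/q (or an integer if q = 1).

G = (-13/3, 0)

1. G_x = -13/3  [line 4·x + 8·y + 52/3 = 0 ∩ |GE|² = 130/9]
2. G_y = 0  [line 4·x + 8·y + 52/3 = 0 ∩ |GE|² = 130/9]
   → G = (-13/3, 0)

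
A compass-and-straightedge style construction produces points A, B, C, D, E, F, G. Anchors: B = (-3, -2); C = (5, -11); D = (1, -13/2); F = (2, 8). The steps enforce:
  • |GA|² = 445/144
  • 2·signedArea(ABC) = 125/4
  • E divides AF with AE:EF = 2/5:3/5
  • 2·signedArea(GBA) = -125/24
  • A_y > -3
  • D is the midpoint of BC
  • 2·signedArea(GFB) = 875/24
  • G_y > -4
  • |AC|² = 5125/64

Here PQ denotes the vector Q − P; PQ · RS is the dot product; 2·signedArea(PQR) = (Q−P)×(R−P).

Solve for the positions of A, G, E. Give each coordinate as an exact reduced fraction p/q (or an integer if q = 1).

1. A_x = 5/4  [line 9·x + 8·y + 47/4 = 0 ∩ |AC|² = 5125/64]
2. A_y = -23/8  [line 9·x + 8·y + 47/4 = 0 ∩ |AC|² = 5125/64]
   → A = (5/4, -23/8)
3. G_x = -1/4  [2·signedArea(GFB) = 875/24 ∩ 2·signedArea(GBA) = -125/24]
4. G_y = -91/24  [2·signedArea(GFB) = 875/24 ∩ 2·signedArea(GBA) = -125/24]
   → G = (-1/4, -91/24)
5. E_x = 31/20  [E divides AF with AE:EF = 2/5:3/5]
6. E_y = 59/40  [E divides AF with AE:EF = 2/5:3/5]
   → E = (31/20, 59/40)

A = (5/4, -23/8)
E = (31/20, 59/40)
G = (-1/4, -91/24)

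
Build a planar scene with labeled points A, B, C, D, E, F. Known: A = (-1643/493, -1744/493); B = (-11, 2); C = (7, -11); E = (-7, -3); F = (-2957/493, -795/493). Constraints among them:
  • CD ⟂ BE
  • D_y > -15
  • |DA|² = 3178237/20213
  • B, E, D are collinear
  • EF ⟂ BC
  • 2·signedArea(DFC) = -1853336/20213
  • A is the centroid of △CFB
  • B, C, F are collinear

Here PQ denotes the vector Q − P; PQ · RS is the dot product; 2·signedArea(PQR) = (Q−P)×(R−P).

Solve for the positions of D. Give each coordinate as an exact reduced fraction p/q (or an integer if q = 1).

1. D_x = 97/41  [B, E, D are collinear ∩ CD ⟂ BE]
2. D_y = -603/41  [B, E, D are collinear ∩ CD ⟂ BE]
   → D = (97/41, -603/41)

D = (97/41, -603/41)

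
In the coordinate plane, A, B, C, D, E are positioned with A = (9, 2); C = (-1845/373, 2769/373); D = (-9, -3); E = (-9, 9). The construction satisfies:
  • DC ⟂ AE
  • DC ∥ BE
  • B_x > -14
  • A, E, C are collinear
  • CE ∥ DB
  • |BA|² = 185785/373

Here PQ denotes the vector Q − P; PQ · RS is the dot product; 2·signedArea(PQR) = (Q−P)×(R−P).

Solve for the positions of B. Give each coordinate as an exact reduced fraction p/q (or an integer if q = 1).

1. B_x = -4869/373  [DC ∥ BE ∩ CE ∥ DB]
2. B_y = -531/373  [DC ∥ BE ∩ CE ∥ DB]
   → B = (-4869/373, -531/373)

B = (-4869/373, -531/373)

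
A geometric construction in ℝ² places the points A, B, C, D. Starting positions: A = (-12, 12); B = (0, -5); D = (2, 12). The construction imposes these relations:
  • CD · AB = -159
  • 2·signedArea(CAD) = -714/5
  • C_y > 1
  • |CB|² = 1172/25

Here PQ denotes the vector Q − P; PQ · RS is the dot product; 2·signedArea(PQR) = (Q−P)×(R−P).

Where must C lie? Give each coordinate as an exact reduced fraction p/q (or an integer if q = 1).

1. C_x = 4/5  [2·signedArea(CAD) = -714/5 ∩ CD · AB = -159]
2. C_y = 9/5  [2·signedArea(CAD) = -714/5 ∩ CD · AB = -159]
   → C = (4/5, 9/5)

C = (4/5, 9/5)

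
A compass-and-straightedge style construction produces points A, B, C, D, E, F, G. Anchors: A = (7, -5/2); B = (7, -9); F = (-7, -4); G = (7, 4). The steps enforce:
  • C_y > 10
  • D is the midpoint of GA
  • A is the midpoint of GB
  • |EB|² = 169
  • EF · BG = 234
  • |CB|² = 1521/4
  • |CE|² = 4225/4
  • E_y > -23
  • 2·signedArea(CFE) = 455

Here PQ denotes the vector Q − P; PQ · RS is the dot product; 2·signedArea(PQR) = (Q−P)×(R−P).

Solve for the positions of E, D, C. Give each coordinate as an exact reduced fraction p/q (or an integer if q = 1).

1. E_y = -22  [EF · BG = 234]
2. E_x = 7  [|EB|² = 169]
   → E = (7, -22)
3. D_x = 7  [D is the midpoint of GA]
4. D_y = 3/4  [D is the midpoint of GA]
   → D = (7, 3/4)
5. C_x = 7  [line 18·x + 14·y + -273 = 0 ∩ |CB|² = 1521/4]
6. C_y = 21/2  [line 18·x + 14·y + -273 = 0 ∩ |CB|² = 1521/4]
   → C = (7, 21/2)

C = (7, 21/2)
D = (7, 3/4)
E = (7, -22)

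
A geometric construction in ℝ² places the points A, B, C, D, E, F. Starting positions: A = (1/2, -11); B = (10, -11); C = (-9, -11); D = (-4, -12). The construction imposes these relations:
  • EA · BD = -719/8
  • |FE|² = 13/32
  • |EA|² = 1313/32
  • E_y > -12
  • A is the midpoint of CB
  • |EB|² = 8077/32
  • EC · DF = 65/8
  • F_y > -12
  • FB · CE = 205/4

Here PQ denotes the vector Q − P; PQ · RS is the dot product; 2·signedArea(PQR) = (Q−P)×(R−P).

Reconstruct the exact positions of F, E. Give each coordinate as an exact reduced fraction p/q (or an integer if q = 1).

E = (-47/8, -93/8)
F = (-13/2, -23/2)

1. E_x = -47/8  [line 14·x + 1·y + 751/8 = 0 ∩ |EB|² = 8077/32]
2. E_y = -93/8  [line 14·x + 1·y + 751/8 = 0 ∩ |EB|² = 8077/32]
   → E = (-47/8, -93/8)
3. F_x = -13/2  [line -25/8·x + 5/8·y + -105/8 = 0 ∩ |FE|² = 13/32]
4. F_y = -23/2  [line -25/8·x + 5/8·y + -105/8 = 0 ∩ |FE|² = 13/32]
   → F = (-13/2, -23/2)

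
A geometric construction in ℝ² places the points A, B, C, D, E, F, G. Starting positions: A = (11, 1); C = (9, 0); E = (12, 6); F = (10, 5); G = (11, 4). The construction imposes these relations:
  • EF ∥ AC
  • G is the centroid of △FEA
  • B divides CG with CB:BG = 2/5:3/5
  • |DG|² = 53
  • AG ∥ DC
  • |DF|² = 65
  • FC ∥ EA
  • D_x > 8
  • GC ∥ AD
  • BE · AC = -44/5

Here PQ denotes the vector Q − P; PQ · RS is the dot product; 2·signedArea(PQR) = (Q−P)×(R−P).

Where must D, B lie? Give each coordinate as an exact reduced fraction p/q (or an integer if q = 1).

1. D_x = 9  [AG ∥ DC ∩ GC ∥ AD]
2. D_y = -3  [AG ∥ DC ∩ GC ∥ AD]
   → D = (9, -3)
3. B_x = 49/5  [B divides CG with CB:BG = 2/5:3/5]
4. B_y = 8/5  [B divides CG with CB:BG = 2/5:3/5]
   → B = (49/5, 8/5)

B = (49/5, 8/5)
D = (9, -3)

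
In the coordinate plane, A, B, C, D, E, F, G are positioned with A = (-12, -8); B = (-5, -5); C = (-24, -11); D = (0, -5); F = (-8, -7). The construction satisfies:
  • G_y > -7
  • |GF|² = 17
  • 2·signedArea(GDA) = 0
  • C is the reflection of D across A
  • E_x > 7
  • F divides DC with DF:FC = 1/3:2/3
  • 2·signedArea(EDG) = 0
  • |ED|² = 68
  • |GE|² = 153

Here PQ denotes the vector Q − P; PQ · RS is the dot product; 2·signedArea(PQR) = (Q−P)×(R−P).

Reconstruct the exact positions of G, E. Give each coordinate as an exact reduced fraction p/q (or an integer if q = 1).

1. G_x = -4  [line 3·x + -12·y + -60 = 0 ∩ |GF|² = 17]
2. G_y = -6  [line 3·x + -12·y + -60 = 0 ∩ |GF|² = 17]
   → G = (-4, -6)
3. E_x = 8  [line 1·x + -4·y + -20 = 0 ∩ |ED|² = 68]
4. E_y = -3  [line 1·x + -4·y + -20 = 0 ∩ |ED|² = 68]
   → E = (8, -3)

E = (8, -3)
G = (-4, -6)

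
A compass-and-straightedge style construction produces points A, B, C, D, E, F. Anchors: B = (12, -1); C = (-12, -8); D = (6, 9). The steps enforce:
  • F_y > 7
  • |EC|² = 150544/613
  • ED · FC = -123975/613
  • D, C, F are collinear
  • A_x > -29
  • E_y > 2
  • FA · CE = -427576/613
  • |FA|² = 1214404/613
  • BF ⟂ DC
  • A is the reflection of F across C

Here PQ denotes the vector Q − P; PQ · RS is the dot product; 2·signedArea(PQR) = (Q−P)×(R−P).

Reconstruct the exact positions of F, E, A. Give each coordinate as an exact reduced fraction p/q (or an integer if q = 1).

1. F_x = 2562/613  [D, C, F are collinear ∩ BF ⟂ DC]
2. F_y = 4463/613  [D, C, F are collinear ∩ BF ⟂ DC]
   → F = (2562/613, 4463/613)
3. E_x = -372/613  [line 9918/613·x + 9367/613·y + -19836/613 = 0 ∩ |EC|² = 150544/613]
4. E_y = 1692/613  [line 9918/613·x + 9367/613·y + -19836/613 = 0 ∩ |EC|² = 150544/613]
   → E = (-372/613, 1692/613)
5. A_x = -17274/613  [A is the reflection of F across C]
6. A_y = -14271/613  [A is the reflection of F across C]
   → A = (-17274/613, -14271/613)

A = (-17274/613, -14271/613)
E = (-372/613, 1692/613)
F = (2562/613, 4463/613)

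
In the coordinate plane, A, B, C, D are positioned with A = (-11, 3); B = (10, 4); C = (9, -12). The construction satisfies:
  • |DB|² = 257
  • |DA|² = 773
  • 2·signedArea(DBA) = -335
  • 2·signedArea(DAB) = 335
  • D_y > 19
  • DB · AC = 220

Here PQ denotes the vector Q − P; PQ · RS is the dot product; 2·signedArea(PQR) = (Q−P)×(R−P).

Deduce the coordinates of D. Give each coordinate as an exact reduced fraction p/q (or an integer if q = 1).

1. D_x = 11  [DB · AC = 220 ∩ 2·signedArea(DAB) = 335]
2. D_y = 20  [DB · AC = 220 ∩ 2·signedArea(DAB) = 335]
   → D = (11, 20)

D = (11, 20)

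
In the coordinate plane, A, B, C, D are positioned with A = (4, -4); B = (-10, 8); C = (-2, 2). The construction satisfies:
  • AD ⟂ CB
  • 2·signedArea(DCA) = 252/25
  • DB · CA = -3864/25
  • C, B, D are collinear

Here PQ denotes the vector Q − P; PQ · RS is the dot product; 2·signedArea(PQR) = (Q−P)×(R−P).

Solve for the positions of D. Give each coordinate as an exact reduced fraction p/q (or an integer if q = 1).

1. D_x = 118/25  [C, B, D are collinear ∩ AD ⟂ CB]
2. D_y = -76/25  [C, B, D are collinear ∩ AD ⟂ CB]
   → D = (118/25, -76/25)

D = (118/25, -76/25)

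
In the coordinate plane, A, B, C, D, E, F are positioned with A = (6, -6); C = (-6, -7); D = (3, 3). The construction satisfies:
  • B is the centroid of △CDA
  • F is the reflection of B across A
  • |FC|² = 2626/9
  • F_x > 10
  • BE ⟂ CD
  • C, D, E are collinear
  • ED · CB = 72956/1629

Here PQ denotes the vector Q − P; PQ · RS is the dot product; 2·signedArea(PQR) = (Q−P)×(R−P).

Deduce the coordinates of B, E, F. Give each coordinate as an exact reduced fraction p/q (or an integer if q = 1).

1. B_x = 1  [B is the centroid of △CDA]
2. B_y = -10/3  [B is the centroid of △CDA]
   → B = (1, -10/3)
3. E_x = -189/181  [C, D, E are collinear ∩ BE ⟂ CD]
4. E_y = -811/543  [C, D, E are collinear ∩ BE ⟂ CD]
   → E = (-189/181, -811/543)
5. F_x = 11  [F is the reflection of B across A]
6. F_y = -26/3  [F is the reflection of B across A]
   → F = (11, -26/3)

B = (1, -10/3)
E = (-189/181, -811/543)
F = (11, -26/3)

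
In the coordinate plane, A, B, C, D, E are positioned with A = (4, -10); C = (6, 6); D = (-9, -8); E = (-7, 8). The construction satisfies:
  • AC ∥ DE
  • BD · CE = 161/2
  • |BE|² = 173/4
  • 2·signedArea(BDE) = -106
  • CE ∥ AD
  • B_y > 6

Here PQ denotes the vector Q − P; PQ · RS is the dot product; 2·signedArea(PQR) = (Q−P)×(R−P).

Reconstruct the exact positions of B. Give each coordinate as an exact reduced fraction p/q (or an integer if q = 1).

1. B_x = -1/2  [BD · CE = 161/2 ∩ 2·signedArea(BDE) = -106]
2. B_y = 7  [BD · CE = 161/2 ∩ 2·signedArea(BDE) = -106]
   → B = (-1/2, 7)

B = (-1/2, 7)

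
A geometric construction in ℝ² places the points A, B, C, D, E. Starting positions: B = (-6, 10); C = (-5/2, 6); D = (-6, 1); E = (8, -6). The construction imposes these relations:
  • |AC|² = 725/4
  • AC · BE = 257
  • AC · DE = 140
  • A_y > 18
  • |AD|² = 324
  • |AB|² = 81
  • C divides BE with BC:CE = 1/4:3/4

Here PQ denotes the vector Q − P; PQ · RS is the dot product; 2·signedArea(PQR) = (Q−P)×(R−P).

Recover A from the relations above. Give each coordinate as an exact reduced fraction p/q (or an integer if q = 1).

1. A_x = -6  [AC · BE = 257 ∩ AC · DE = 140]
2. A_y = 19  [AC · BE = 257 ∩ AC · DE = 140]
   → A = (-6, 19)

A = (-6, 19)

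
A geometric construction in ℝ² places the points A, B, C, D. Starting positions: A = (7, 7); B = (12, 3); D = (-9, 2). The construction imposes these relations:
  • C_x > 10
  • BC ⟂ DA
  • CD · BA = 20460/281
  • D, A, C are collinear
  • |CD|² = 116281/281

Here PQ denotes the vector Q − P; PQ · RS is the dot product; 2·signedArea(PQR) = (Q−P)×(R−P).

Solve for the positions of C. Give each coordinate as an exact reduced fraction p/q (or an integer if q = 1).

1. C_x = 2927/281  [D, A, C are collinear ∩ BC ⟂ DA]
2. C_y = 2267/281  [D, A, C are collinear ∩ BC ⟂ DA]
   → C = (2927/281, 2267/281)

C = (2927/281, 2267/281)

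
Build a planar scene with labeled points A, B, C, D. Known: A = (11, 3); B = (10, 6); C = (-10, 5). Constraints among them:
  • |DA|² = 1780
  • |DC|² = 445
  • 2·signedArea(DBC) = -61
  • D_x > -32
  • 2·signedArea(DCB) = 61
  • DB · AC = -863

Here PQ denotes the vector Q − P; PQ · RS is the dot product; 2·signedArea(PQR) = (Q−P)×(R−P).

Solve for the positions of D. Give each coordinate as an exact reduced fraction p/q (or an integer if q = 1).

D = (-31, 7)

1. D_x = -31  [2·signedArea(DCB) = 61 ∩ DB · AC = -863]
2. D_y = 7  [2·signedArea(DCB) = 61 ∩ DB · AC = -863]
   → D = (-31, 7)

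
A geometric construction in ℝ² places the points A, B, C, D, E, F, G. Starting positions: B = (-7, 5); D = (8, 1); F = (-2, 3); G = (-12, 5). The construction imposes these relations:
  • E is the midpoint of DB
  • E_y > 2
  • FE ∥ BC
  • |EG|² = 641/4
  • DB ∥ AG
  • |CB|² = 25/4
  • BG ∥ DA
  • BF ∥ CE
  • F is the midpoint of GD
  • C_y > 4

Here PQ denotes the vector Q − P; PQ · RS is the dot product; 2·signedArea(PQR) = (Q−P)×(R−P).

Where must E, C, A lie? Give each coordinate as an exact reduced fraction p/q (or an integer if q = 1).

1. E_x = 1/2  [E is the midpoint of DB]
2. E_y = 3  [E is the midpoint of DB]
   → E = (1/2, 3)
3. C_x = -9/2  [BF ∥ CE ∩ FE ∥ BC]
4. C_y = 5  [BF ∥ CE ∩ FE ∥ BC]
   → C = (-9/2, 5)
5. A_x = 3  [DB ∥ AG ∩ BG ∥ DA]
6. A_y = 1  [DB ∥ AG ∩ BG ∥ DA]
   → A = (3, 1)

A = (3, 1)
C = (-9/2, 5)
E = (1/2, 3)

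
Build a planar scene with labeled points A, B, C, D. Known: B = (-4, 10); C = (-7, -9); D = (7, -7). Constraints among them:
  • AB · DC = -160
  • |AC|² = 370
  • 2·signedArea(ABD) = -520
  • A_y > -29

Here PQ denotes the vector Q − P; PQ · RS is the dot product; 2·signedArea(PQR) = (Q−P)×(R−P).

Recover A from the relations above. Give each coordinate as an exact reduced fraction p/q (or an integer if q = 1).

A = (-10, -28)

1. A_x = -10  [2·signedArea(ABD) = -520 ∩ AB · DC = -160]
2. A_y = -28  [2·signedArea(ABD) = -520 ∩ AB · DC = -160]
   → A = (-10, -28)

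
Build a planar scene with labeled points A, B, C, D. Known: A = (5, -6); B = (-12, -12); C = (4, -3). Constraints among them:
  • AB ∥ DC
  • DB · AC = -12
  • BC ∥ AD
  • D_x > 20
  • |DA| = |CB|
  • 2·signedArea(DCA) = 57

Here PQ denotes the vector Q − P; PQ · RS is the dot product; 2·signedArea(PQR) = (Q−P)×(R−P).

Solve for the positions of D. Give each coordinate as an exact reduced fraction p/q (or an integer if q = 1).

D = (21, 3)

1. D_x = 21  [AB ∥ DC ∩ BC ∥ AD]
2. D_y = 3  [AB ∥ DC ∩ BC ∥ AD]
   → D = (21, 3)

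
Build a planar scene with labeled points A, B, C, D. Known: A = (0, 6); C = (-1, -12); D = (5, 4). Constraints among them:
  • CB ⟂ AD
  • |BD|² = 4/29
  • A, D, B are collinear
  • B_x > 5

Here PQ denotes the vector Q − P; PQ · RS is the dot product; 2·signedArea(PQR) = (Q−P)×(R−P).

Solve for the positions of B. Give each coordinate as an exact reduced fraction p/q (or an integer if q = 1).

B = (155/29, 112/29)

1. B_x = 155/29  [A, D, B are collinear ∩ CB ⟂ AD]
2. B_y = 112/29  [A, D, B are collinear ∩ CB ⟂ AD]
   → B = (155/29, 112/29)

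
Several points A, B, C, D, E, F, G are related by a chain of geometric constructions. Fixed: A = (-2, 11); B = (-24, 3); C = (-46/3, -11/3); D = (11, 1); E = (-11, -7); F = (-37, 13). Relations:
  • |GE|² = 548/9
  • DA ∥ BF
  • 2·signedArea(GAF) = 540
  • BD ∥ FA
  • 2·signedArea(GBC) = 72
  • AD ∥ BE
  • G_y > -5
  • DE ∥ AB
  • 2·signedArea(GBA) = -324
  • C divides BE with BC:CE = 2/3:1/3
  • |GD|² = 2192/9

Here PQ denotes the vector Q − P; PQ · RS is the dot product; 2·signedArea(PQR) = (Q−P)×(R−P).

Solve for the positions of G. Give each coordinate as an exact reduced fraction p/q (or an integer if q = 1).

G = (-11/3, -13/3)

1. G_x = -11/3  [2·signedArea(GBC) = 72 ∩ 2·signedArea(GAF) = 540]
2. G_y = -13/3  [2·signedArea(GBC) = 72 ∩ 2·signedArea(GAF) = 540]
   → G = (-11/3, -13/3)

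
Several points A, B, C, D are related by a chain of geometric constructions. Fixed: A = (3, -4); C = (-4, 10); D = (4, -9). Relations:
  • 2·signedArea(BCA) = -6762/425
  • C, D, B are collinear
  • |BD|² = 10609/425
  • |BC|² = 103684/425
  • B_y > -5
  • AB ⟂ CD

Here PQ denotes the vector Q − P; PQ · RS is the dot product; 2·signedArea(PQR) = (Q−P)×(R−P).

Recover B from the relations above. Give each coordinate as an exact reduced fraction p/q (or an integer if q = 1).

1. B_x = 876/425  [C, D, B are collinear ∩ AB ⟂ CD]
2. B_y = -1868/425  [C, D, B are collinear ∩ AB ⟂ CD]
   → B = (876/425, -1868/425)

B = (876/425, -1868/425)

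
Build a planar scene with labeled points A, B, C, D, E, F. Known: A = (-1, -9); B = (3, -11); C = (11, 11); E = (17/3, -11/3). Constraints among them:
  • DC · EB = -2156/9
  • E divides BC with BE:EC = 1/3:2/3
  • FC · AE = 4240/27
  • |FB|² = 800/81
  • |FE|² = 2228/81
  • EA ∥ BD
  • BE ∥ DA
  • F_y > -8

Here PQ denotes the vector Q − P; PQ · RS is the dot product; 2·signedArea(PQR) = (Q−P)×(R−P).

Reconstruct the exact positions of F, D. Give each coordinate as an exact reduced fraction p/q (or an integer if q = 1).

D = (-11/3, -49/3)
F = (23/9, -71/9)

1. F_x = 23/9  [line -20/3·x + -16/3·y + -676/27 = 0 ∩ |FB|² = 800/81]
2. F_y = -71/9  [line -20/3·x + -16/3·y + -676/27 = 0 ∩ |FB|² = 800/81]
   → F = (23/9, -71/9)
3. D_x = -11/3  [BE ∥ DA ∩ EA ∥ BD]
4. D_y = -49/3  [BE ∥ DA ∩ EA ∥ BD]
   → D = (-11/3, -49/3)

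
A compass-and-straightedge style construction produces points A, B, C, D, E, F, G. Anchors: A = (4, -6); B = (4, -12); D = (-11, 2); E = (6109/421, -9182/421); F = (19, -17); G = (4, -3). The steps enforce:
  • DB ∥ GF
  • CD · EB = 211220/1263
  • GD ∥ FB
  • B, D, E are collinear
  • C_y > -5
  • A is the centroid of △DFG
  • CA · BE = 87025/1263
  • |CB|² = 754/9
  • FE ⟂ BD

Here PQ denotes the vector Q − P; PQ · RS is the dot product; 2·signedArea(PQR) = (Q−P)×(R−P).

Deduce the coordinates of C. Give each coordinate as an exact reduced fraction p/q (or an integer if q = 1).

1. C_x = -1  [line 4425/421·x + -4130/421·y + -40415/1263 = 0 ∩ |CB|² = 754/9]
2. C_y = -13/3  [line 4425/421·x + -4130/421·y + -40415/1263 = 0 ∩ |CB|² = 754/9]
   → C = (-1, -13/3)

C = (-1, -13/3)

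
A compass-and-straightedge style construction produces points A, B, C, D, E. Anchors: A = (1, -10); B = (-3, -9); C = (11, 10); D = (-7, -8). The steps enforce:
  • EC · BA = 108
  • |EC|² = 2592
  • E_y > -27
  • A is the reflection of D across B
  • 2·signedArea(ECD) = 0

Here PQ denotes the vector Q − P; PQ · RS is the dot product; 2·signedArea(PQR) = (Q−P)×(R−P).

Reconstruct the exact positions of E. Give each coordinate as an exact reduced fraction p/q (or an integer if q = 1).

E = (-25, -26)

1. E_x = -25  [2·signedArea(ECD) = 0 ∩ EC · BA = 108]
2. E_y = -26  [2·signedArea(ECD) = 0 ∩ EC · BA = 108]
   → E = (-25, -26)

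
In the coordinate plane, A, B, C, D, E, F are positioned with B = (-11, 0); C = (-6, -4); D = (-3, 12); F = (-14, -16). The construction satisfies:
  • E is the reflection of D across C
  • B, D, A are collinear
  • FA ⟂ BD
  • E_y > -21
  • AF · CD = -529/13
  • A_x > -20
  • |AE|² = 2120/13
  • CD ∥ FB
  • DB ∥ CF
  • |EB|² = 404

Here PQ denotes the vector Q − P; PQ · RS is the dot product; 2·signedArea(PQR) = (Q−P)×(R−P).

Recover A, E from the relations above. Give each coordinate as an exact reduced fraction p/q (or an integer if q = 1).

1. A_x = -251/13  [B, D, A are collinear ∩ FA ⟂ BD]
2. A_y = -162/13  [B, D, A are collinear ∩ FA ⟂ BD]
   → A = (-251/13, -162/13)
3. E_x = -9  [E is the reflection of D across C]
4. E_y = -20  [E is the reflection of D across C]
   → E = (-9, -20)

A = (-251/13, -162/13)
E = (-9, -20)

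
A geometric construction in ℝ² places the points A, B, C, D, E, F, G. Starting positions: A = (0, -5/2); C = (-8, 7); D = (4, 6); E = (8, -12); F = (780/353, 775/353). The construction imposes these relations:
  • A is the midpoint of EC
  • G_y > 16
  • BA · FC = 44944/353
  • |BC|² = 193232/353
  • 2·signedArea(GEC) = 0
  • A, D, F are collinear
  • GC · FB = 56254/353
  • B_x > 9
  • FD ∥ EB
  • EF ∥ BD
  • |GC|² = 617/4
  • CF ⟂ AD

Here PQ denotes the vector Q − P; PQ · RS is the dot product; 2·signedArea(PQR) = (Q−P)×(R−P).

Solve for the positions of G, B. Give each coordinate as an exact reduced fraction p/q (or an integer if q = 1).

1. G_x = -16  [line -19·x + -16·y + -40 = 0 ∩ |GC|² = 617/4]
2. G_y = 33/2  [line -19·x + -16·y + -40 = 0 ∩ |GC|² = 617/4]
   → G = (-16, 33/2)
3. B_x = 3456/353  [EF ∥ BD ∩ FD ∥ EB]
4. B_y = -2893/353  [EF ∥ BD ∩ FD ∥ EB]
   → B = (3456/353, -2893/353)

B = (3456/353, -2893/353)
G = (-16, 33/2)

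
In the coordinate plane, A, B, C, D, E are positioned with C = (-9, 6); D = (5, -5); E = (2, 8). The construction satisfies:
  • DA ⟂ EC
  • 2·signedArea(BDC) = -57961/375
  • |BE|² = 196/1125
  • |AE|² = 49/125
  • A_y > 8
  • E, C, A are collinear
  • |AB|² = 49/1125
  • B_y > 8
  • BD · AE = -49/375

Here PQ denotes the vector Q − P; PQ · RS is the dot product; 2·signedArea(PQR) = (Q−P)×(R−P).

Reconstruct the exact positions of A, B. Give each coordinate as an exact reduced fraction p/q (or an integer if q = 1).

1. A_x = 327/125  [E, C, A are collinear ∩ DA ⟂ EC]
2. A_y = 1014/125  [E, C, A are collinear ∩ DA ⟂ EC]
   → A = (327/125, 1014/125)
3. B_x = 904/375  [BD · AE = -49/375 ∩ 2·signedArea(BDC) = -57961/375]
4. B_y = 3028/375  [BD · AE = -49/375 ∩ 2·signedArea(BDC) = -57961/375]
   → B = (904/375, 3028/375)

A = (327/125, 1014/125)
B = (904/375, 3028/375)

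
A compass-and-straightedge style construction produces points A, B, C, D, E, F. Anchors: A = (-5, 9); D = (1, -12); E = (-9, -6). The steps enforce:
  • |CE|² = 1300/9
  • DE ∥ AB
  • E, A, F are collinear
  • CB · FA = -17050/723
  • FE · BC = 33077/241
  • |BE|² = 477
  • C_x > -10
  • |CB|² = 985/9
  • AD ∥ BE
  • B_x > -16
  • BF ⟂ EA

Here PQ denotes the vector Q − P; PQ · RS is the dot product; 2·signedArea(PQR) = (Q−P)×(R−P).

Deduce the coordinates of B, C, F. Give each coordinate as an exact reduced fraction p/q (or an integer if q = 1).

1. B_x = -15  [AD ∥ BE ∩ DE ∥ AB]
2. B_y = 15  [AD ∥ BE ∩ DE ∥ AB]
   → B = (-15, 15)
3. F_x = -1005/241  [E, A, F are collinear ∩ BF ⟂ EA]
4. F_y = 2919/241  [E, A, F are collinear ∩ BF ⟂ EA]
   → F = (-1005/241, 2919/241)
5. C_x = -29/3  [line 200/241·x + 750/241·y + -7700/723 = 0 ∩ |CB|² = 985/9]
6. C_y = 6  [line 200/241·x + 750/241·y + -7700/723 = 0 ∩ |CB|² = 985/9]
   → C = (-29/3, 6)

B = (-15, 15)
C = (-29/3, 6)
F = (-1005/241, 2919/241)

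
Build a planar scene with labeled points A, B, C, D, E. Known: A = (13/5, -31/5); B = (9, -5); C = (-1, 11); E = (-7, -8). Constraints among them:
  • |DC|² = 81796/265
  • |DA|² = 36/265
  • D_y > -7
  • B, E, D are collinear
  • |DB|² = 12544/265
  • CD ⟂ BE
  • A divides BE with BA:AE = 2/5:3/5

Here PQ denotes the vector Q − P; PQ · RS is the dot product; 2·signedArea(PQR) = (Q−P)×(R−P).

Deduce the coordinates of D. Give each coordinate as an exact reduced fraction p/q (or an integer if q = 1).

1. D_x = 593/265  [B, E, D are collinear ∩ CD ⟂ BE]
2. D_y = -1661/265  [B, E, D are collinear ∩ CD ⟂ BE]
   → D = (593/265, -1661/265)

D = (593/265, -1661/265)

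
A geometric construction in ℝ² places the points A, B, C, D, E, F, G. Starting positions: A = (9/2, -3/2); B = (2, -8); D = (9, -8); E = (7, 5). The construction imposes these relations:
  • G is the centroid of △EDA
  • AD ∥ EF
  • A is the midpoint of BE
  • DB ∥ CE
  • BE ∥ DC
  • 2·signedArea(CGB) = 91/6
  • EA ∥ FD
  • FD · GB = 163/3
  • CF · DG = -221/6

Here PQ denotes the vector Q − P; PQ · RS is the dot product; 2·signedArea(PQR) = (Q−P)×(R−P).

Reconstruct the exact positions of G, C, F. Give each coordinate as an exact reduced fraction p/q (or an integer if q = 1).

1. G_x = 41/6  [G is the centroid of △EDA]
2. G_y = -3/2  [G is the centroid of △EDA]
   → G = (41/6, -3/2)
3. C_x = 14  [DB ∥ CE ∩ BE ∥ DC]
4. C_y = 5  [DB ∥ CE ∩ BE ∥ DC]
   → C = (14, 5)
5. F_x = 23/2  [EA ∥ FD ∩ AD ∥ EF]
6. F_y = -3/2  [EA ∥ FD ∩ AD ∥ EF]
   → F = (23/2, -3/2)

C = (14, 5)
F = (23/2, -3/2)
G = (41/6, -3/2)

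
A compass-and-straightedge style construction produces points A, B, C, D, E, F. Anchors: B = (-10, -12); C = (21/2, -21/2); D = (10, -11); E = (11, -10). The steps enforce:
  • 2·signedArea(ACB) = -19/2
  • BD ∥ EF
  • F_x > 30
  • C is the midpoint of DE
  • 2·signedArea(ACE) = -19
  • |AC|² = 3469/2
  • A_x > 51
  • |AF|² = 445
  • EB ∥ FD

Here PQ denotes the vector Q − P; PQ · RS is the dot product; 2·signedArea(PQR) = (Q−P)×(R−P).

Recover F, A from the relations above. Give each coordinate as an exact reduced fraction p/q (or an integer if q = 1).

A = (52, -7)
F = (31, -9)

1. F_x = 31  [EB ∥ FD ∩ BD ∥ EF]
2. F_y = -9  [EB ∥ FD ∩ BD ∥ EF]
   → F = (31, -9)
3. A_x = 52  [2·signedArea(ACE) = -19 ∩ 2·signedArea(ACB) = -19/2]
4. A_y = -7  [2·signedArea(ACE) = -19 ∩ 2·signedArea(ACB) = -19/2]
   → A = (52, -7)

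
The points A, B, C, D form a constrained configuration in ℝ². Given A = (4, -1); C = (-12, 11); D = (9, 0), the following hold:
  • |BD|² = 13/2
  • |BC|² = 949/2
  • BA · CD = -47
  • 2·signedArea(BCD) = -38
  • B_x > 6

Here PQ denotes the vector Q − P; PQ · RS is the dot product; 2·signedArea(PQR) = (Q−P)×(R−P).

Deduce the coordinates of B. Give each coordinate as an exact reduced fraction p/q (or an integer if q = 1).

1. B_x = 13/2  [BA · CD = -47 ∩ 2·signedArea(BCD) = -38]
2. B_y = -1/2  [BA · CD = -47 ∩ 2·signedArea(BCD) = -38]
   → B = (13/2, -1/2)

B = (13/2, -1/2)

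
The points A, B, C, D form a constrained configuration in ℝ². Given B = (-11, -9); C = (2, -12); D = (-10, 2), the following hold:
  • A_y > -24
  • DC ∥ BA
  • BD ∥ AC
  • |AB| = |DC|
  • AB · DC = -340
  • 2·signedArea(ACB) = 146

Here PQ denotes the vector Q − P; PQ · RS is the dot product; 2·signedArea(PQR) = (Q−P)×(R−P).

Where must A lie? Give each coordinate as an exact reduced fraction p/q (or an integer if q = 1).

A = (1, -23)

1. A_x = 1  [BD ∥ AC ∩ DC ∥ BA]
2. A_y = -23  [BD ∥ AC ∩ DC ∥ BA]
   → A = (1, -23)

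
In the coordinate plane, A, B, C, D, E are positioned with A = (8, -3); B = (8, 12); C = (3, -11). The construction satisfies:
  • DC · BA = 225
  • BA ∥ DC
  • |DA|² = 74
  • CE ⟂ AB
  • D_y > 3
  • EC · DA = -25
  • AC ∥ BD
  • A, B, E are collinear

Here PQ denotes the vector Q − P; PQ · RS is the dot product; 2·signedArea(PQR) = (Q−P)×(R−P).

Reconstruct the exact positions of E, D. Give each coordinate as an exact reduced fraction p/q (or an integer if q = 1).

D = (3, 4)
E = (8, -11)

1. E_x = 8  [A, B, E are collinear ∩ CE ⟂ AB]
2. E_y = -11  [A, B, E are collinear ∩ CE ⟂ AB]
   → E = (8, -11)
3. D_x = 3  [BA ∥ DC ∩ AC ∥ BD]
4. D_y = 4  [BA ∥ DC ∩ AC ∥ BD]
   → D = (3, 4)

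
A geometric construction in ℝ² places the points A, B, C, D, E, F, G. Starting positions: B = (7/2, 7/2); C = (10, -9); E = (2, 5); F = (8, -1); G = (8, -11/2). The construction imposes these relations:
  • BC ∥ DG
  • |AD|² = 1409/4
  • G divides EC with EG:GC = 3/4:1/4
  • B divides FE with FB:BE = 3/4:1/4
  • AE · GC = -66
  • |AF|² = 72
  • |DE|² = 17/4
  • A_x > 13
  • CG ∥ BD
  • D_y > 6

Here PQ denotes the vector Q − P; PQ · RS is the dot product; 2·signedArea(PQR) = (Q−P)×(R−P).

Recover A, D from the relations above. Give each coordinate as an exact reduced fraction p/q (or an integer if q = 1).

A = (14, -7)
D = (3/2, 7)

1. A_x = 14  [line -2·x + 7/2·y + 105/2 = 0 ∩ |AF|² = 72]
2. A_y = -7  [line -2·x + 7/2·y + 105/2 = 0 ∩ |AF|² = 72]
   → A = (14, -7)
3. D_x = 3/2  [BC ∥ DG ∩ CG ∥ BD]
4. D_y = 7  [BC ∥ DG ∩ CG ∥ BD]
   → D = (3/2, 7)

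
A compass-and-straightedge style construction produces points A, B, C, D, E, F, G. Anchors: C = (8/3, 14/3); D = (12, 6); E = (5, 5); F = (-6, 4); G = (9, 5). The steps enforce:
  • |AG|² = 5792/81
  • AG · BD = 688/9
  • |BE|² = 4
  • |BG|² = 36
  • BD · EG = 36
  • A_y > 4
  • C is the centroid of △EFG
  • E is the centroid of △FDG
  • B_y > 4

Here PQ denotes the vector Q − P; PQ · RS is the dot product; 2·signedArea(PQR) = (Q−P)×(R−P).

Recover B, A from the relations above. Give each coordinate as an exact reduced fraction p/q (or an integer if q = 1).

A = (5/9, 41/9)
B = (3, 5)

1. B_x = 3  [BD · EG = 36]
2. B_y = 5  [|BG|² = 36]
   → B = (3, 5)
3. A_x = 5/9  [line -9·x + -1·y + 86/9 = 0 ∩ |AG|² = 5792/81]
4. A_y = 41/9  [line -9·x + -1·y + 86/9 = 0 ∩ |AG|² = 5792/81]
   → A = (5/9, 41/9)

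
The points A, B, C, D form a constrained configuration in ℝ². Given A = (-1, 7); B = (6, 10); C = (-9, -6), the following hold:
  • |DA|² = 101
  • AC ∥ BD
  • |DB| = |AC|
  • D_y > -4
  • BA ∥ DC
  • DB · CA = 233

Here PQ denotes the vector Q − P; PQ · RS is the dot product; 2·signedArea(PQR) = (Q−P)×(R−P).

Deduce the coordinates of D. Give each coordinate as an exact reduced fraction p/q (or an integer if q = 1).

1. D_x = -2  [BA ∥ DC ∩ AC ∥ BD]
2. D_y = -3  [BA ∥ DC ∩ AC ∥ BD]
   → D = (-2, -3)

D = (-2, -3)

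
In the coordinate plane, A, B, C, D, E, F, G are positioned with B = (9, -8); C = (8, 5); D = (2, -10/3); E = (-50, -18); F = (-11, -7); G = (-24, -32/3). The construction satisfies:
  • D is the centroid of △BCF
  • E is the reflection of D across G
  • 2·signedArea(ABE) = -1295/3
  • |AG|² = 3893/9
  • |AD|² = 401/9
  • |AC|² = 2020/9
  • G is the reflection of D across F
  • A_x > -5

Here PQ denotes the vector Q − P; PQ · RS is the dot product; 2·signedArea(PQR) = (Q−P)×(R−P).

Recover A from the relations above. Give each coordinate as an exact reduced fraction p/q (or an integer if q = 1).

A = (-14/3, -3)

1. A_x = -14/3  [line 10·x + -59·y + -391/3 = 0 ∩ |AG|² = 3893/9]
2. A_y = -3  [line 10·x + -59·y + -391/3 = 0 ∩ |AG|² = 3893/9]
   → A = (-14/3, -3)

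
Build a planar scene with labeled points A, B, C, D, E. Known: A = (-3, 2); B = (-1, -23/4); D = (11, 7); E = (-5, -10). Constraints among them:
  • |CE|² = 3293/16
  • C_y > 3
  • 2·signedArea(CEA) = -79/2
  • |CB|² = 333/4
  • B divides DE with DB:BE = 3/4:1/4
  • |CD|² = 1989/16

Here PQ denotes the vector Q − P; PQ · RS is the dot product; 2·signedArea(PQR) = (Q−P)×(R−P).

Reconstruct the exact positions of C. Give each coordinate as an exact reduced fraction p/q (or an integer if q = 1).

1. C_x = 1/2  [line -12·x + 2·y + -1/2 = 0 ∩ |CB|² = 333/4]
2. C_y = 13/4  [line -12·x + 2·y + -1/2 = 0 ∩ |CB|² = 333/4]
   → C = (1/2, 13/4)

C = (1/2, 13/4)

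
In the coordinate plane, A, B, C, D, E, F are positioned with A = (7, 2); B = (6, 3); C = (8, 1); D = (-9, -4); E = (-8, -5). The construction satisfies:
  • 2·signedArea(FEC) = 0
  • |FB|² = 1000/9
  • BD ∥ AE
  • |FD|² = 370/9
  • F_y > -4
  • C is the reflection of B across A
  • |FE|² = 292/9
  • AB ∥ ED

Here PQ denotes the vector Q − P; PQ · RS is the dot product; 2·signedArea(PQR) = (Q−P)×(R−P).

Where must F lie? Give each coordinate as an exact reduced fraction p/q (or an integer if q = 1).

F = (-8/3, -3)

1. F_x = -8/3  [line -6·x + 16·y + 32 = 0 ∩ |FD|² = 370/9]
2. F_y = -3  [line -6·x + 16·y + 32 = 0 ∩ |FD|² = 370/9]
   → F = (-8/3, -3)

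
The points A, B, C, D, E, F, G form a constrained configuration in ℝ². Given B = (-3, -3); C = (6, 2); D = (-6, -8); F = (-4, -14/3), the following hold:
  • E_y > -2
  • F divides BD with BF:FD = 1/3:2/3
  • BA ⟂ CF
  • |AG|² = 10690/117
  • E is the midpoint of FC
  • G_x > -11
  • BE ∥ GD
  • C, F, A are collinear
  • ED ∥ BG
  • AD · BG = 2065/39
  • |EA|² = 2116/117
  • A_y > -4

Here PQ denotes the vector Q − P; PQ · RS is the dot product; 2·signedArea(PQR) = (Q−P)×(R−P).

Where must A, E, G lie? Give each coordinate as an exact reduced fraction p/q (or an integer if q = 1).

A = (-33/13, -48/13)
E = (1, -4/3)
G = (-10, -29/3)

1. A_x = -33/13  [C, F, A are collinear ∩ BA ⟂ CF]
2. A_y = -48/13  [C, F, A are collinear ∩ BA ⟂ CF]
   → A = (-33/13, -48/13)
3. E_x = 1  [E is the midpoint of FC]
4. E_y = -4/3  [E is the midpoint of FC]
   → E = (1, -4/3)
5. G_x = -10  [BE ∥ GD ∩ ED ∥ BG]
6. G_y = -29/3  [BE ∥ GD ∩ ED ∥ BG]
   → G = (-10, -29/3)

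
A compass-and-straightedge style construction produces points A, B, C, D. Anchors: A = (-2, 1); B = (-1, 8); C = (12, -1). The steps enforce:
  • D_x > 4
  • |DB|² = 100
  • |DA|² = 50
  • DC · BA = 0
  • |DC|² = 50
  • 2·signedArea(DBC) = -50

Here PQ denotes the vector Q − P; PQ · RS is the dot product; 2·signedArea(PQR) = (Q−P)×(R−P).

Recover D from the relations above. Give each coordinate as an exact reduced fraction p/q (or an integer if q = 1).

1. D_x = 5  [DC · BA = 0 ∩ 2·signedArea(DBC) = -50]
2. D_y = 0  [DC · BA = 0 ∩ 2·signedArea(DBC) = -50]
   → D = (5, 0)

D = (5, 0)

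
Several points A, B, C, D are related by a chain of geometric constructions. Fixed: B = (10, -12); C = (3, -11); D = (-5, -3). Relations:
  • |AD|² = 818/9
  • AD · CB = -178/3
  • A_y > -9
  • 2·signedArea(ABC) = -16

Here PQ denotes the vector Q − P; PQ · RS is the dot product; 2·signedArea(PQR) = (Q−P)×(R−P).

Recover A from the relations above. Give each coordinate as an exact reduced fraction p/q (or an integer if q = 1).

1. A_x = 8/3  [2·signedArea(ABC) = -16 ∩ AD · CB = -178/3]
2. A_y = -26/3  [2·signedArea(ABC) = -16 ∩ AD · CB = -178/3]
   → A = (8/3, -26/3)

A = (8/3, -26/3)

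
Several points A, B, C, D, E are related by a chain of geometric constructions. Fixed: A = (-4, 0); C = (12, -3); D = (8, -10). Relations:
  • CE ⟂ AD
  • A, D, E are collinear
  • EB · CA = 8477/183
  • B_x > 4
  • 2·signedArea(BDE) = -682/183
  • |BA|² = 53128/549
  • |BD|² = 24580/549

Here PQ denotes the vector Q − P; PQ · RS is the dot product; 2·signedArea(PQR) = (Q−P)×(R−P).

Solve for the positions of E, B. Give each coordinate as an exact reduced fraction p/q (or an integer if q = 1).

1. E_x = 422/61  [A, D, E are collinear ∩ CE ⟂ AD]
2. E_y = -555/61  [A, D, E are collinear ∩ CE ⟂ AD]
   → E = (422/61, -555/61)
3. B_x = 910/183  [2·signedArea(BDE) = -682/183 ∩ EB · CA = 8477/183]
4. B_y = -246/61  [2·signedArea(BDE) = -682/183 ∩ EB · CA = 8477/183]
   → B = (910/183, -246/61)

B = (910/183, -246/61)
E = (422/61, -555/61)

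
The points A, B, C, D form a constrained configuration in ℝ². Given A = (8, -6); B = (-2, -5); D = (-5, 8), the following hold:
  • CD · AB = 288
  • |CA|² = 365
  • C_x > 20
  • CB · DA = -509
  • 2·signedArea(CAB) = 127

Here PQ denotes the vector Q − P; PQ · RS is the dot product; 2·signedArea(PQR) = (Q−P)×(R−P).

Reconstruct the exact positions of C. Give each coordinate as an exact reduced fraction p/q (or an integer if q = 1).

1. C_x = 21  [CD · AB = 288 ∩ CB · DA = -509]
2. C_y = -20  [CD · AB = 288 ∩ CB · DA = -509]
   → C = (21, -20)

C = (21, -20)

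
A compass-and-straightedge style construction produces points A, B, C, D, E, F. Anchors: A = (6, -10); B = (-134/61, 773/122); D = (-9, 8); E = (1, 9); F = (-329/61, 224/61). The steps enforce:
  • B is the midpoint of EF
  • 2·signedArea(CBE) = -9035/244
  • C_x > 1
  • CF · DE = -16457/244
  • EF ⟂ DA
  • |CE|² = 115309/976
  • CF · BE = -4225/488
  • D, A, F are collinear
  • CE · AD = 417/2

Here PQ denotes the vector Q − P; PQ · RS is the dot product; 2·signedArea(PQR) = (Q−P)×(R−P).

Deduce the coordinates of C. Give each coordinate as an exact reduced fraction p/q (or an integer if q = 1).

C = (116/61, -447/244)

1. C_x = 116/61  [CF · BE = -4225/488 ∩ CE · AD = 417/2]
2. C_y = -447/244  [CF · BE = -4225/488 ∩ CE · AD = 417/2]
   → C = (116/61, -447/244)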